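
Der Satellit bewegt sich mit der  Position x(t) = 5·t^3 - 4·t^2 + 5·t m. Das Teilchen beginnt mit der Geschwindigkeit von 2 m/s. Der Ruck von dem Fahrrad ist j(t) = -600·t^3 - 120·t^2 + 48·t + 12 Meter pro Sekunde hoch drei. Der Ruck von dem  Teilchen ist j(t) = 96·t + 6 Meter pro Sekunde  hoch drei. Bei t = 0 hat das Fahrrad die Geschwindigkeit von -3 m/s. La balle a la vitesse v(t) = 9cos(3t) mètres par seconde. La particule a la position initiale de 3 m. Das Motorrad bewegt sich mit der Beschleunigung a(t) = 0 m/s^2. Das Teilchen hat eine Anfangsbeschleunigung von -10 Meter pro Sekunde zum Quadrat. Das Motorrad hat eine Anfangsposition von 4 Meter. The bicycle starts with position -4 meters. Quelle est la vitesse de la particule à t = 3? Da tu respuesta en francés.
En partant du jerk j(t) = 96·t + 6, nous prenons 2 primitives. En intégrant le jerk et en utilisant la condition initiale a(0) = -10, nous obtenons a(t) = 48·t^2 + 6·t - 10. La primitive de l'accélération est la vitesse. En utilisant v(0) = 2, nous obtenons v(t) = 16·t^3 + 3·t^2 - 10·t + 2. De l'équation de la vitesse v(t) = 16·t^3 + 3·t^2 - 10·t + 2, nous substituons t = 3 pour obtenir v = 431.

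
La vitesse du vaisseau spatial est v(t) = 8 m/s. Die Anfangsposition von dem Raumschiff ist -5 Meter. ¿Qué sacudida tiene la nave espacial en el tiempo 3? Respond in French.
Nous devons dériver notre équation de la vitesse v(t) = 8 2 fois. La dérivée de la vitesse donne l'accélération: a(t) = 0. En dérivant l'accélération, nous obtenons le jerk: j(t) = 0. De l'équation du jerk j(t) = 0, nous substituons t = 3 pour obtenir j = 0.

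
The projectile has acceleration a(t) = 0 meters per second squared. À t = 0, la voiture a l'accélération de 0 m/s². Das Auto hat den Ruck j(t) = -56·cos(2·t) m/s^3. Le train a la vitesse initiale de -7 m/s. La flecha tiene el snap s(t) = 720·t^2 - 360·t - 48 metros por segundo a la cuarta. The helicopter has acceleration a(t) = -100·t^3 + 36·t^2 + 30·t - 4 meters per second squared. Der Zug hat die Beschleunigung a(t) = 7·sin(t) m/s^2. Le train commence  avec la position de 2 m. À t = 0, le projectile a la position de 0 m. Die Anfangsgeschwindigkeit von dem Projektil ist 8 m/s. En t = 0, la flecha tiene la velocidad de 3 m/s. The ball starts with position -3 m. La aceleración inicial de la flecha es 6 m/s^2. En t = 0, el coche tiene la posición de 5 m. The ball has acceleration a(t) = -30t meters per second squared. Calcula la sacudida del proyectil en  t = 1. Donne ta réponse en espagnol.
Partiendo de la aceleración a(t) = 0, tomamos 1 derivada. Tomando d/dt de a(t), encontramos j(t) = 0. De la ecuación de la sacudida j(t) = 0, sustituimos t = 1 para obtener j = 0.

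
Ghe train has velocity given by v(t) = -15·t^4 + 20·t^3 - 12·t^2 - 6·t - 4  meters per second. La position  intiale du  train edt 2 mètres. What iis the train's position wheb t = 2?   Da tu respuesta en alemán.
Um dies zu lösen, müssen wir 1 Integral unserer Gleichung für die Geschwindigkeit v(t) = -15·t^4 + 20·t^3 - 12·t^2 - 6·t - 4 finden. Das Integral von der Geschwindigkeit ist die Position. Mit x(0) = 2 erhalten wir x(t) = -3·t^5 + 5·t^4 - 4·t^3 - 3·t^2 - 4·t + 2. Aus der Gleichung für die Position x(t) = -3·t^5 + 5·t^4 - 4·t^3 - 3·t^2 - 4·t + 2, setzen wir t = 2 ein und erhalten x = -66.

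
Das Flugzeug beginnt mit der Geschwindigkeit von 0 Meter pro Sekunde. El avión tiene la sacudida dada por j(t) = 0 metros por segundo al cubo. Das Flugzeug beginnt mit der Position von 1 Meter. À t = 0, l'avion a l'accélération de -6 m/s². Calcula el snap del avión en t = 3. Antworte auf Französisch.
En partant du jerk j(t) = 0, nous prenons 1 dérivée. La dérivée du jerk donne le snap: s(t) = 0. En utilisant s(t) = 0 et en substituant t = 3, nous trouvons s = 0.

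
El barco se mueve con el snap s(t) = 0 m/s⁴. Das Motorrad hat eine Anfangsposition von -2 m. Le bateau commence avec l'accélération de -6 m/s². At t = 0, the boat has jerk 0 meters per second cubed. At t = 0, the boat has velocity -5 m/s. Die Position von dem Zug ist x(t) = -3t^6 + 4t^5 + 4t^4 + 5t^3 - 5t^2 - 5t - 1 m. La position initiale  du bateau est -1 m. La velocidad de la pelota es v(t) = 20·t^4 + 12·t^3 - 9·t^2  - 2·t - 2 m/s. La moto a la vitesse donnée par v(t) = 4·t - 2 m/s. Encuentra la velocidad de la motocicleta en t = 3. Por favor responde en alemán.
Aus der Gleichung für die Geschwindigkeit v(t) = 4·t - 2, setzen wir t = 3 ein und erhalten v = 10.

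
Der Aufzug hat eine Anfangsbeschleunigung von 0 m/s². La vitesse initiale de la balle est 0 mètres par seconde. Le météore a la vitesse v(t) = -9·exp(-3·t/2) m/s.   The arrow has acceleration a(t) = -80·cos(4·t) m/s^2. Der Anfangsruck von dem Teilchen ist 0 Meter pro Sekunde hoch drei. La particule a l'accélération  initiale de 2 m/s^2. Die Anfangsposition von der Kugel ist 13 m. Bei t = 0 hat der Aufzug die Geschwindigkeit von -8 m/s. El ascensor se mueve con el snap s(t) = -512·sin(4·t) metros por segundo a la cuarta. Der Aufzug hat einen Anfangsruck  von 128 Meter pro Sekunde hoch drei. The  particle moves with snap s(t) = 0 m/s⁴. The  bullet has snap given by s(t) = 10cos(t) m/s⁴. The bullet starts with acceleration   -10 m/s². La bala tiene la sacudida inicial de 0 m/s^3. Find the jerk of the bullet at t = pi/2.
To solve this, we need to take 1 integral of our snap equation s(t) = 10·cos(t). The antiderivative of snap, with j(0) = 0, gives jerk: j(t) = 10·sin(t). Using j(t) = 10·sin(t) and substituting t = pi/2, we find j = 10.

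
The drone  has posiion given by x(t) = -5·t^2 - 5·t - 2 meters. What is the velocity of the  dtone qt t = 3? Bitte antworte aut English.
To solve this, we need to take 1 derivative of our position equation x(t) = -5·t^2 - 5·t - 2. Taking d/dt of x(t), we find v(t) = -10·t - 5. Using v(t) = -10·t - 5 and substituting t = 3, we find v = -35.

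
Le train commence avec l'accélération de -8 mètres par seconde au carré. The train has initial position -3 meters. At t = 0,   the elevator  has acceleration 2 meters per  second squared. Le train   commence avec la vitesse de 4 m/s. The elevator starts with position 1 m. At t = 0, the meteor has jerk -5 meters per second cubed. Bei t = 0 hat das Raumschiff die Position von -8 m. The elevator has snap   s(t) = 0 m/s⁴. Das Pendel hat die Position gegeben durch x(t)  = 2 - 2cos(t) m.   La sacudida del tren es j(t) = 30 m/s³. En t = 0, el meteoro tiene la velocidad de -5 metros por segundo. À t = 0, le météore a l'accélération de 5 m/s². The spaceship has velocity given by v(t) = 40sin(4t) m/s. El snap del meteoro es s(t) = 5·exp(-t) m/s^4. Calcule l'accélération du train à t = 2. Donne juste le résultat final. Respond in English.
The answer is 52.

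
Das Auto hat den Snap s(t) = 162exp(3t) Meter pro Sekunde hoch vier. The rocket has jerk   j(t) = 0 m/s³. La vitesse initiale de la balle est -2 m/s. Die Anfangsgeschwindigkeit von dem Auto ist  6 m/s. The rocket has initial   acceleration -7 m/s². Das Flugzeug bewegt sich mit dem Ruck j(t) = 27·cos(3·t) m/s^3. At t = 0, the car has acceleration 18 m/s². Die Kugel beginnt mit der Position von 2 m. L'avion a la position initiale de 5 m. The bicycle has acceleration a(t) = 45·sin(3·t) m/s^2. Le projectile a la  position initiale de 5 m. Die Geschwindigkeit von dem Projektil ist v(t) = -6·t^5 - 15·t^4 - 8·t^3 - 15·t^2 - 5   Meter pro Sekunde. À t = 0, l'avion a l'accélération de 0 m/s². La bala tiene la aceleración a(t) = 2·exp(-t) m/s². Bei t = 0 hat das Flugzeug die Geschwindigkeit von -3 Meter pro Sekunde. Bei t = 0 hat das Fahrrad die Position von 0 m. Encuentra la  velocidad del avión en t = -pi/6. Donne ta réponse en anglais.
We must find the integral of our jerk equation j(t) = 27·cos(3·t) 2 times. Taking ∫j(t)dt and applying a(0) = 0, we find a(t) = 9·sin(3·t). Integrating acceleration and using the initial condition v(0) = -3, we get v(t) = -3·cos(3·t). We have velocity v(t) = -3·cos(3·t). Substituting t = -pi/6: v(-pi/6) = 0.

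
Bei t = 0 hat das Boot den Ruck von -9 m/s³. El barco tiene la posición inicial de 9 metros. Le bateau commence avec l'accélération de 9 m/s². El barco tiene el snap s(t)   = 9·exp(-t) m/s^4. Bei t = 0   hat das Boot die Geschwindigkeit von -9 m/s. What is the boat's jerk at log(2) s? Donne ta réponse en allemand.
Wir müssen unsere Gleichung für den Snap s(t) = 9·exp(-t) 1-mal integrieren. Durch Integration von dem Snap und Verwendung der Anfangsbedingung j(0) = -9, erhalten wir j(t) = -9·exp(-t). Aus der Gleichung für den Ruck j(t) = -9·exp(-t), setzen wir t = log(2) ein und erhalten j = -9/2.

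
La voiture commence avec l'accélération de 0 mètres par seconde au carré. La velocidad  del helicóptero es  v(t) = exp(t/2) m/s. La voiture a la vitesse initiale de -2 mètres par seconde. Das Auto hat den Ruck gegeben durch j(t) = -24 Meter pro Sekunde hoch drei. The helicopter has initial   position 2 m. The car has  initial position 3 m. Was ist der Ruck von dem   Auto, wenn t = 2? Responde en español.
Usando j(t) = -24 y sustituyendo t = 2, encontramos j = -24.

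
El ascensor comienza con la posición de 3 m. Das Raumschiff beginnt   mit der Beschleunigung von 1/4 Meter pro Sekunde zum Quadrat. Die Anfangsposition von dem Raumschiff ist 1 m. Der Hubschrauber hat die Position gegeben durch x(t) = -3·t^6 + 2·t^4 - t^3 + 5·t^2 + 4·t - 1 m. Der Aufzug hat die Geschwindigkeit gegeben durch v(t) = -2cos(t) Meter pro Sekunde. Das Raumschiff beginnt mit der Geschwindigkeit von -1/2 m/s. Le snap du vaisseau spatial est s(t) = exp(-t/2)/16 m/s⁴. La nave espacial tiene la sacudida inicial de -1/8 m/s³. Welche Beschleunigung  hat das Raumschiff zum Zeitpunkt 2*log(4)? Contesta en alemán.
Ausgehend von dem Snap s(t) = exp(-t/2)/16, nehmen wir 2 Integrale. Mit ∫s(t)dt und Anwendung von j(0) = -1/8, finden wir j(t) = -exp(-t/2)/8. Das Integral von dem Ruck ist die Beschleunigung. Mit a(0) = 1/4 erhalten wir a(t) = exp(-t/2)/4. Wir haben die Beschleunigung a(t) = exp(-t/2)/4. Durch Einsetzen von t = 2*log(4): a(2*log(4)) = 1/16.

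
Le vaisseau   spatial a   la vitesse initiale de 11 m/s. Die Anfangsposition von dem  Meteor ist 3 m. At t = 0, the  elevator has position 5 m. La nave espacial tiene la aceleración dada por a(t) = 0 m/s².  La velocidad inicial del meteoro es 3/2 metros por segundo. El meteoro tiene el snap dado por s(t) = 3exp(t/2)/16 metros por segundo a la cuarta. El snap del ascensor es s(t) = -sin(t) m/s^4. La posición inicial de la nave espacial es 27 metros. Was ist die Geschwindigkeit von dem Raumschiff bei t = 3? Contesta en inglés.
We must find the antiderivative of our acceleration equation a(t) = 0 1 time. The integral of acceleration is velocity. Using v(0) = 11, we get v(t) = 11. Using v(t) = 11 and substituting t = 3, we find v = 11.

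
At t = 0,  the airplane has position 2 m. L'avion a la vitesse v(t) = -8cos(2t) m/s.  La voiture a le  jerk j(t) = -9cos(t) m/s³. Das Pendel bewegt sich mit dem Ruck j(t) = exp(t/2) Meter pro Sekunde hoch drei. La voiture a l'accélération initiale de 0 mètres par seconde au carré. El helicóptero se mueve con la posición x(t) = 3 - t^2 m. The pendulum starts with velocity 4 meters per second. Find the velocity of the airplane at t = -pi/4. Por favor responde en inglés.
We have velocity v(t) = -8·cos(2·t). Substituting t = -pi/4: v(-pi/4) = 0.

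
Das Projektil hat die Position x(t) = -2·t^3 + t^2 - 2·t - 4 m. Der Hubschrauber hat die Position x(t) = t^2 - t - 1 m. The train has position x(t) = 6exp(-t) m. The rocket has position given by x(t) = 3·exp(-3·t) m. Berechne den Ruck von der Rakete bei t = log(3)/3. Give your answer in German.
Wir müssen unsere Gleichung für die Position x(t) = 3·exp(-3·t) 3-mal ableiten. Die Ableitung von der Position ergibt die Geschwindigkeit: v(t) = -9·exp(-3·t). Mit d/dt von v(t) finden wir a(t) = 27·exp(-3·t). Die Ableitung von der Beschleunigung ergibt den Ruck: j(t) = -81·exp(-3·t). Wir haben den Ruck j(t) = -81·exp(-3·t). Durch Einsetzen von t = log(3)/3: j(log(3)/3) = -27.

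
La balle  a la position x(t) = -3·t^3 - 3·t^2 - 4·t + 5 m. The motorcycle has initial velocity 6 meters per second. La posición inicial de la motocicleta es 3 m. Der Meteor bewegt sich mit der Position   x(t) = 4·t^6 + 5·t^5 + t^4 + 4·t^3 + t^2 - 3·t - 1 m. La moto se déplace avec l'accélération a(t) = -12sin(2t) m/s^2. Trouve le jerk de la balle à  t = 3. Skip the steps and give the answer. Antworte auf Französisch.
Le jerk à t = 3 est j = -18.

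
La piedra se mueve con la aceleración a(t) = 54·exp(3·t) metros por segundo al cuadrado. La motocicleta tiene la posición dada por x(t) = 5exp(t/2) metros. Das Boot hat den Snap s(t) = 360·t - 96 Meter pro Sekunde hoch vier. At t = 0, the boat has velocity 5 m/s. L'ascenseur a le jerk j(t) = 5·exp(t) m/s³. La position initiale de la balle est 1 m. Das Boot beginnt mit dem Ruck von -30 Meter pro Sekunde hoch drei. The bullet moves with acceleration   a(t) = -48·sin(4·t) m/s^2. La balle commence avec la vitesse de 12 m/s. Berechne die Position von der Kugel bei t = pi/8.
Ausgehend von der Beschleunigung a(t) = -48·sin(4·t), nehmen wir 2 Stammfunktionen. Die Stammfunktion von der Beschleunigung ist die Geschwindigkeit. Mit v(0) = 12 erhalten wir v(t) = 12·cos(4·t). Das Integral von der Geschwindigkeit ist die Position. Mit x(0) = 1 erhalten wir x(t) = 3·sin(4·t) + 1. Wir haben die Position x(t) = 3·sin(4·t) + 1. Durch Einsetzen von t = pi/8: x(pi/8) = 4.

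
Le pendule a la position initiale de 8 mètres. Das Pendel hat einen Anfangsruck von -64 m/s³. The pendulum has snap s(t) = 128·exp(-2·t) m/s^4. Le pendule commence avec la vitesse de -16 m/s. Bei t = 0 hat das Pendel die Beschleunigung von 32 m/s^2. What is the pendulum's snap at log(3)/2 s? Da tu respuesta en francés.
De l'équation du snap s(t) = 128·exp(-2·t), nous substituons t = log(3)/2 pour obtenir s = 128/3.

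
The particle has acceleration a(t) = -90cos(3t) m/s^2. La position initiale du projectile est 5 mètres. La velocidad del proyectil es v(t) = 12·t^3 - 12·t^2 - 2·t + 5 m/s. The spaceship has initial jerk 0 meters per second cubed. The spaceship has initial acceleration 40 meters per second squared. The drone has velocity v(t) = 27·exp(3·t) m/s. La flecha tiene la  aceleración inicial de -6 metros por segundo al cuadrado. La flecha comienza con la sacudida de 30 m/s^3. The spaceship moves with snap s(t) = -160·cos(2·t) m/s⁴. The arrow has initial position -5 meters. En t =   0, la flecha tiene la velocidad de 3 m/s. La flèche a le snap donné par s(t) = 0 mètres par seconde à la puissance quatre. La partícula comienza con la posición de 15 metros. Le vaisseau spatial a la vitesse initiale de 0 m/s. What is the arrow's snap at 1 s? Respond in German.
Wir haben den Snap s(t) = 0. Durch Einsetzen von t = 1: s(1) = 0.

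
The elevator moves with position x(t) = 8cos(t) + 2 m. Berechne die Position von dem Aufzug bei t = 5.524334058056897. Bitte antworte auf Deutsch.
Mit x(t) = 8·cos(t) + 2 und Einsetzen von t = 5.524334058056897, finden wir x = 7.80501545139368.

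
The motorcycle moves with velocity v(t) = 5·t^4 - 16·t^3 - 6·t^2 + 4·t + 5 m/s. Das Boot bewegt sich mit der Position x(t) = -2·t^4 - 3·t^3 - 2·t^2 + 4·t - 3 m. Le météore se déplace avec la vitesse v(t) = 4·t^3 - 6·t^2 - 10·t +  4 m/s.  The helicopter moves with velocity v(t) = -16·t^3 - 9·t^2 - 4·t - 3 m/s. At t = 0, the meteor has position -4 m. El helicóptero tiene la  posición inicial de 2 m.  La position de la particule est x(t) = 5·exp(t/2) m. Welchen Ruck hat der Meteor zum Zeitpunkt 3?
Ausgehend von der Geschwindigkeit v(t) = 4·t^3 - 6·t^2 - 10·t + 4, nehmen wir 2 Ableitungen. Die Ableitung von der Geschwindigkeit ergibt die Beschleunigung: a(t) = 12·t^2 - 12·t - 10. Durch Ableiten von der Beschleunigung erhalten wir den Ruck: j(t) = 24·t - 12. Aus der Gleichung für den Ruck j(t) = 24·t - 12, setzen wir t = 3 ein und erhalten j = 60.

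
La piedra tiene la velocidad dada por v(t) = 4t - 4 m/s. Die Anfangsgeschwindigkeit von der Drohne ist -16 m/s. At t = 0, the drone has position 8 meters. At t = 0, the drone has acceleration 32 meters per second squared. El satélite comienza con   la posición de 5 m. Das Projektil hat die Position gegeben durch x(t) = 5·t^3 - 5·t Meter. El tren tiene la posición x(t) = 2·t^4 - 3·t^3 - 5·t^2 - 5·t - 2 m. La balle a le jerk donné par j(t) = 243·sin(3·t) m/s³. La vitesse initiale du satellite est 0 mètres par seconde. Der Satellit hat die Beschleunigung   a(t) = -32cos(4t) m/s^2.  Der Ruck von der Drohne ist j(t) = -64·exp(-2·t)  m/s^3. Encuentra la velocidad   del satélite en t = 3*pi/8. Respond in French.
Nous devons intégrer notre équation de l'accélération a(t) = -32·cos(4·t) 1 fois. En prenant ∫a(t)dt et en appliquant v(0) = 0, nous trouvons v(t) = -8·sin(4·t). Nous avons la vitesse v(t) = -8·sin(4·t). En substituant t = 3*pi/8: v(3*pi/8) = 8.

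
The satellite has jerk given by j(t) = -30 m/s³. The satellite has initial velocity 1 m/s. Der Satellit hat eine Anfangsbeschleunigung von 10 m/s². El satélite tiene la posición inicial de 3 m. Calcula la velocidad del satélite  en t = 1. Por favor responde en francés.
En partant du jerk j(t) = -30, nous prenons 2 primitives. En intégrant le jerk et en utilisant la condition initiale a(0) = 10, nous obtenons a(t) = 10 - 30·t. L'intégrale de l'accélération est la vitesse. En utilisant v(0) = 1, nous obtenons v(t) = -15·t^2 + 10·t + 1. De l'équation de la vitesse v(t) = -15·t^2 + 10·t + 1, nous substituons t = 1 pour obtenir v = -4.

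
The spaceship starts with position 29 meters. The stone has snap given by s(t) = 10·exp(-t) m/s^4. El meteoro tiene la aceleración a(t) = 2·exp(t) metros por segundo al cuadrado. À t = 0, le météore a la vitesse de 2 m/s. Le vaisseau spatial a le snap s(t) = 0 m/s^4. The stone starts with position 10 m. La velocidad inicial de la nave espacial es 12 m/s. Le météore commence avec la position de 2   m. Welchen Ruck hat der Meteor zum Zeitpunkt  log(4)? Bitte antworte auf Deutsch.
Ausgehend von der Beschleunigung a(t) = 2·exp(t), nehmen wir 1 Ableitung. Die Ableitung von der Beschleunigung ergibt den Ruck: j(t) = 2·exp(t). Aus der Gleichung für den Ruck j(t) = 2·exp(t), setzen wir t = log(4) ein und erhalten j = 8.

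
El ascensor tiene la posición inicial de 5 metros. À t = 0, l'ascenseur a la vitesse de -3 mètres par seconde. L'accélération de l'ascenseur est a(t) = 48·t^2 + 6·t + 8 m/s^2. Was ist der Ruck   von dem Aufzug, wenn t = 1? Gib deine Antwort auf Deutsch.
Ausgehend von der Beschleunigung a(t) = 48·t^2 + 6·t + 8, nehmen wir 1 Ableitung. Die Ableitung von der Beschleunigung ergibt den Ruck: j(t) = 96·t + 6. Aus der Gleichung für den Ruck j(t) = 96·t + 6, setzen wir t = 1 ein und erhalten j = 102.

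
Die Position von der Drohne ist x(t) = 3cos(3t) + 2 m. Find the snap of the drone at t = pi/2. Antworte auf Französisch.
Pour résoudre ceci, nous devons prendre 4 dérivées de notre équation de la position x(t) = 3·cos(3·t) + 2. En prenant d/dt de x(t), nous trouvons v(t) = -9·sin(3·t). En prenant d/dt de v(t), nous trouvons a(t) = -27·cos(3·t). La dérivée de l'accélération donne le jerk: j(t) = 81·sin(3·t). La dérivée du jerk donne le snap: s(t) = 243·cos(3·t). Nous avons le snap s(t) = 243·cos(3·t). En substituant t = pi/2: s(pi/2) = 0.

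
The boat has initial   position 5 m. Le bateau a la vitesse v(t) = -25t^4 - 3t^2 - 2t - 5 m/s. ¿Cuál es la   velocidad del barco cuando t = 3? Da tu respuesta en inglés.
From the given velocity equation v(t) = -25·t^4 - 3·t^2 - 2·t - 5, we substitute t = 3 to get v = -2063.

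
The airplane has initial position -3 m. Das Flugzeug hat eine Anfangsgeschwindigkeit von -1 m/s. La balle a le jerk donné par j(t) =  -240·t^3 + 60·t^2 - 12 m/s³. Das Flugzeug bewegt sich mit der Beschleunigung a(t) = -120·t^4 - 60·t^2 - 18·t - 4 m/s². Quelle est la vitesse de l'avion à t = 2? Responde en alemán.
Um dies zu lösen, müssen wir 1 Stammfunktion unserer Gleichung für die Beschleunigung a(t) = -120·t^4 - 60·t^2 - 18·t - 4 finden. Die Stammfunktion von der Beschleunigung ist die Geschwindigkeit. Mit v(0) = -1 erhalten wir v(t) = -24·t^5 - 20·t^3 - 9·t^2 - 4·t - 1. Wir haben die Geschwindigkeit v(t) = -24·t^5 - 20·t^3 - 9·t^2 - 4·t - 1. Durch Einsetzen von t = 2: v(2) = -973.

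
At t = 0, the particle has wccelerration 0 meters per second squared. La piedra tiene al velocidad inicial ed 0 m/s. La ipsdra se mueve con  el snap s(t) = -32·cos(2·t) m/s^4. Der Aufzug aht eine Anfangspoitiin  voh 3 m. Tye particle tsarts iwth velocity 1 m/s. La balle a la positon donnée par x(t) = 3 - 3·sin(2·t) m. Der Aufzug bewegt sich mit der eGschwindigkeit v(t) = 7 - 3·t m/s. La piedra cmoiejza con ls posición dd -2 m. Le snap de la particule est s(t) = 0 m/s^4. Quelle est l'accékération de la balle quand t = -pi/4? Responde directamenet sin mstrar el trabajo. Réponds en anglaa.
a(-pi/4) = -12.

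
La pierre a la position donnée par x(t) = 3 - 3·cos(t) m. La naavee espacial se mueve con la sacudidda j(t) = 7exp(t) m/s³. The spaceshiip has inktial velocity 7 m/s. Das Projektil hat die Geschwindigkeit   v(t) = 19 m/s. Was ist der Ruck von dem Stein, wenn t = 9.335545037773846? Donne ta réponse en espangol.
Debemos derivar nuestra ecuación de la posición x(t) = 3 - 3·cos(t) 3 veces. La derivada de la posición da la velocidad: v(t) = 3·sin(t). La derivada de la velocidad da la aceleración: a(t) = 3·cos(t). Tomando d/dt de a(t), encontramos j(t) = -3·sin(t). Usando j(t) = -3·sin(t) y sustituyendo t = 9.335545037773846, encontramos j = -0.267343651173945.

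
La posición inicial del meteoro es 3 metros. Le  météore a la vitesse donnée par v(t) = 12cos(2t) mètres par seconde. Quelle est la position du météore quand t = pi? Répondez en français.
Nous devons trouver l'intégrale de notre équation de la vitesse v(t) = 12·cos(2·t) 1 fois. En intégrant la vitesse et en utilisant la condition initiale x(0) = 3, nous obtenons x(t) = 6·sin(2·t) + 3. De l'équation de la position x(t) = 6·sin(2·t) + 3, nous substituons t = pi pour obtenir x = 3.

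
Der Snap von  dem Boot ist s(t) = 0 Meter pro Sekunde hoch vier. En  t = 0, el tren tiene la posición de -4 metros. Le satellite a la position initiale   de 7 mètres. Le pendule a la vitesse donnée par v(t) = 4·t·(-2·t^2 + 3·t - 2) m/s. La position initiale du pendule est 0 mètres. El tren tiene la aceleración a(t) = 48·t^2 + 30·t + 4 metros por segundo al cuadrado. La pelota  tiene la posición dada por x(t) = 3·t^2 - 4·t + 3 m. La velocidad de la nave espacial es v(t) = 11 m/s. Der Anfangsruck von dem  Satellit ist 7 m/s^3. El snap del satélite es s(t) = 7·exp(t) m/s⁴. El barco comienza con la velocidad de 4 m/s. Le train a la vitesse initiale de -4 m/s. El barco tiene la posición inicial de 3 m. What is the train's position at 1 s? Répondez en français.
Nous devons trouver l'intégrale de notre équation de l'accélération a(t) = 48·t^2 + 30·t + 4 2 fois. L'intégrale de l'accélération est la vitesse. En utilisant v(0) = -4, nous obtenons v(t) = 16·t^3 + 15·t^2 + 4·t - 4. L'intégrale de la vitesse, avec x(0) = -4, donne la position: x(t) = 4·t^4 + 5·t^3 + 2·t^2 - 4·t - 4. Nous avons la position x(t) = 4·t^4 + 5·t^3 + 2·t^2 - 4·t - 4. En substituant t = 1: x(1) = 3.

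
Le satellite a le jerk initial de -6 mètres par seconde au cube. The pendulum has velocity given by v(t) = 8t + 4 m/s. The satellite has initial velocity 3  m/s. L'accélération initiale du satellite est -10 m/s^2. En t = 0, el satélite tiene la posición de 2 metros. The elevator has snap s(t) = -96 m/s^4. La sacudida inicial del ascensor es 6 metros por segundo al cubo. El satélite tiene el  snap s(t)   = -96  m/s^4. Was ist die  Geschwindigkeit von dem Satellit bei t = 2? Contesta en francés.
Nous devons trouver l'intégrale de notre équation du snap s(t) = -96 3 fois. La primitive du snap est le jerk. En utilisant j(0) = -6, nous obtenons j(t) = -96·t - 6. En intégrant le jerk et en utilisant la condition initiale a(0) = -10, nous obtenons a(t) = -48·t^2 - 6·t - 10. L'intégrale de l'accélération est la vitesse. En utilisant v(0) = 3, nous obtenons v(t) = -16·t^3 - 3·t^2 - 10·t + 3. En utilisant v(t) = -16·t^3 - 3·t^2 - 10·t + 3 et en substituant t = 2, nous trouvons v = -157.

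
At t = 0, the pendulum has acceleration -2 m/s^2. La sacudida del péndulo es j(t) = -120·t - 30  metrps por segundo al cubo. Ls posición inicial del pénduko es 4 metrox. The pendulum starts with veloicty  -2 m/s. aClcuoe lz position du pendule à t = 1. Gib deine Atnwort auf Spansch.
Para resolver esto, necesitamos tomar 3 integrales de nuestra ecuación de la sacudida j(t) = -120·t - 30. Tomando ∫j(t)dt y aplicando a(0) = -2, encontramos a(t) = -60·t^2 - 30·t - 2. La integral de la aceleración es la velocidad. Usando v(0) = -2, obtenemos v(t) = -20·t^3 - 15·t^2 - 2·t - 2. Integrando la velocidad y usando la condición inicial x(0) = 4, obtenemos x(t) = -5·t^4 - 5·t^3 - t^2 - 2·t + 4. De la ecuación de la posición x(t) = -5·t^4 - 5·t^3 - t^2 - 2·t + 4, sustituimos t = 1 para obtener x = -9.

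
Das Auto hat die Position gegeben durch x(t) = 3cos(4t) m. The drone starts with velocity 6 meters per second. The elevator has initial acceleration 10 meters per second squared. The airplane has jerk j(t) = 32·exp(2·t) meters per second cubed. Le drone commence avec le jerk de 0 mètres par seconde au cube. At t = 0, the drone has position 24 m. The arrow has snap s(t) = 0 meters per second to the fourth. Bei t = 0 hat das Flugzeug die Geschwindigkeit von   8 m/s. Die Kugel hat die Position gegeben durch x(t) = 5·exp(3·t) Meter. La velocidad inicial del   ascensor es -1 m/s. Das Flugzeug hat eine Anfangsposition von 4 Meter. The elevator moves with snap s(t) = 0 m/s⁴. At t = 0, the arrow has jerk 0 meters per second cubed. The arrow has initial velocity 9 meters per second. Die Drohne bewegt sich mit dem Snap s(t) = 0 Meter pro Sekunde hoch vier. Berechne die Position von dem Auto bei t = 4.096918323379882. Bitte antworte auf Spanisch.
Usando x(t) = 3·cos(4·t) y sustituyendo t = 4.096918323379882, encontramos x = -2.33326505986674.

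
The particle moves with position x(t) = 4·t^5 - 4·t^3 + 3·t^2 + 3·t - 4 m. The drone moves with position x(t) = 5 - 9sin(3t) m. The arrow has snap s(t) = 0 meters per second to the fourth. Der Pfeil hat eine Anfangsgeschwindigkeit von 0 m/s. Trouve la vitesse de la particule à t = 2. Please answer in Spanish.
Partiendo de la posición x(t) = 4·t^5 - 4·t^3 + 3·t^2 + 3·t - 4, tomamos 1 derivada. Derivando la posición, obtenemos la velocidad: v(t) = 20·t^4 - 12·t^2 + 6·t + 3. Usando v(t) = 20·t^4 - 12·t^2 + 6·t + 3 y sustituyendo t = 2, encontramos v = 287.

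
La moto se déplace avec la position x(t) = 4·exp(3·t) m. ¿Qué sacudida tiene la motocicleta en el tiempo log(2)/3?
Partiendo de la posición x(t) = 4·exp(3·t), tomamos 3 derivadas. La derivada de la posición da la velocidad: v(t) = 12·exp(3·t). Tomando d/dt de v(t), encontramos a(t) = 36·exp(3·t). Tomando d/dt de a(t), encontramos j(t) = 108·exp(3·t). Usando j(t) = 108·exp(3·t) y sustituyendo t = log(2)/3, encontramos j = 216.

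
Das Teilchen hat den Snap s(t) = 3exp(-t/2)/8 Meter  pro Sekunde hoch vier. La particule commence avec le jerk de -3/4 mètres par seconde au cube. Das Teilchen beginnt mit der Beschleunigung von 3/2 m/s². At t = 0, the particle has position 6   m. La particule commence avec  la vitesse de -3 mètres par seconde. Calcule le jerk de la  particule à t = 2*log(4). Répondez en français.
Nous devons intégrer notre équation du snap s(t) = 3·exp(-t/2)/8 1 fois. En prenant ∫s(t)dt et en appliquant j(0) = -3/4, nous trouvons j(t) = -3·exp(-t/2)/4. Nous avons le jerk j(t) = -3·exp(-t/2)/4. En substituant t = 2*log(4): j(2*log(4)) = -3/16.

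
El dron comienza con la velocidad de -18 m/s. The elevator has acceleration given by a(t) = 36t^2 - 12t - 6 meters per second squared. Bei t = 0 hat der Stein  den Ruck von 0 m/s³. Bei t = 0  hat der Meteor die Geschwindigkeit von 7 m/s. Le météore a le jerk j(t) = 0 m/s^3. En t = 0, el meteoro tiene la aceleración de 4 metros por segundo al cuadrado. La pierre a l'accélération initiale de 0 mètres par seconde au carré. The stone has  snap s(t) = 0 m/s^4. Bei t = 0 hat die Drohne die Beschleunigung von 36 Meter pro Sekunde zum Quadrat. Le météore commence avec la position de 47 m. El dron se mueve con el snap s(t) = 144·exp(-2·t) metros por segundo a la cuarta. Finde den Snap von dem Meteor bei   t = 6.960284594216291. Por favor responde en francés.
En partant du jerk j(t) = 0, nous prenons 1 dérivée. En prenant d/dt de j(t), nous trouvons s(t) = 0. De l'équation du snap s(t) = 0, nous substituons t = 6.960284594216291 pour obtenir s = 0.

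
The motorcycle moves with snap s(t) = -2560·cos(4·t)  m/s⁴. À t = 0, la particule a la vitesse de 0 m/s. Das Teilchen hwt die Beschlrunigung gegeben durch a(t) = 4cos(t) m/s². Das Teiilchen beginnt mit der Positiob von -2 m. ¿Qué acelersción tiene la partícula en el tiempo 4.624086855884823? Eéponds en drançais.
En utilisant a(t) = 4·cos(t) et en substituant t = 4.624086855884823, nous trouvons a = -0.352749666862959.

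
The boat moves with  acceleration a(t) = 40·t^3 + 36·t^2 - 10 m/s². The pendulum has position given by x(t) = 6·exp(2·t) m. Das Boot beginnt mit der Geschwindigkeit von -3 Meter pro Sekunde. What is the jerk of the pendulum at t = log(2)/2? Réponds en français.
En partant de la position x(t) = 6·exp(2·t), nous prenons 3 dérivées. La dérivée de la position donne la vitesse: v(t) = 12·exp(2·t). En dérivant la vitesse, nous obtenons l'accélération: a(t) = 24·exp(2·t). En dérivant l'accélération, nous obtenons le jerk: j(t) = 48·exp(2·t). Nous avons le jerk j(t) = 48·exp(2·t). En substituant t = log(2)/2: j(log(2)/2) = 96.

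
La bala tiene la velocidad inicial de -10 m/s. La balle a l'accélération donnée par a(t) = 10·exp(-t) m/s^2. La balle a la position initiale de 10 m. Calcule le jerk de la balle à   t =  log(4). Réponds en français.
Pour résoudre ceci, nous devons prendre 1 dérivée de notre équation de l'accélération a(t) = 10·exp(-t). La dérivée de l'accélération donne le jerk: j(t) = -10·exp(-t). En utilisant j(t) = -10·exp(-t) et en substituant t = log(4), nous trouvons j = -5/2.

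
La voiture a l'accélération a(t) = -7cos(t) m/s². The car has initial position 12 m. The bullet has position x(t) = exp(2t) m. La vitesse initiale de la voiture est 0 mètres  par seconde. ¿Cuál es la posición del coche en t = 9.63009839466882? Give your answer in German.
Wir müssen das Integral unserer Gleichung für die Beschleunigung a(t) = -7·cos(t) 2-mal finden. Durch Integration von der Beschleunigung und Verwendung der Anfangsbedingung v(0) = 0, erhalten wir v(t) = -7·sin(t). Das Integral von der Geschwindigkeit, mit x(0) = 12, ergibt die Position: x(t) = 7·cos(t) + 5. Mit x(t) = 7·cos(t) + 5 und Einsetzen von t = 9.63009839466882, finden wir x = -1.85296993106474.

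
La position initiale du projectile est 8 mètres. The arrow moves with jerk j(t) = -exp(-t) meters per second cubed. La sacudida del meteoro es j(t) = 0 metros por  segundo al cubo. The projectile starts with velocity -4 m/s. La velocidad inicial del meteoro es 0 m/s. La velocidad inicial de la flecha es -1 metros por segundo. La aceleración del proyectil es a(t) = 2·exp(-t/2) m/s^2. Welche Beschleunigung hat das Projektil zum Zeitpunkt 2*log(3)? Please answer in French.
En utilisant a(t) = 2·exp(-t/2) et en substituant t = 2*log(3), nous trouvons a = 2/3.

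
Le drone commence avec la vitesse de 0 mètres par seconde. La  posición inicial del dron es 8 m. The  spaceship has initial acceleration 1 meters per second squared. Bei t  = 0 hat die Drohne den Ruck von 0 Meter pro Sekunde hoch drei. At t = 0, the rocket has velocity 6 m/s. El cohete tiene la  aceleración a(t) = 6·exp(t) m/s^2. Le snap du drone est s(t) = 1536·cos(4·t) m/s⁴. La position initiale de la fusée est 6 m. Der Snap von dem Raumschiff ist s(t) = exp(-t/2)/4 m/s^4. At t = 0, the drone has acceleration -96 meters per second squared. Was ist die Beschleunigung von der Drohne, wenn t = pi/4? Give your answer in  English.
Starting from snap s(t) = 1536·cos(4·t), we take 2 antiderivatives. Taking ∫s(t)dt and applying j(0) = 0, we find j(t) = 384·sin(4·t). The integral of jerk is acceleration. Using a(0) = -96, we get a(t) = -96·cos(4·t). From the given acceleration equation a(t) = -96·cos(4·t), we substitute t = pi/4 to get a = 96.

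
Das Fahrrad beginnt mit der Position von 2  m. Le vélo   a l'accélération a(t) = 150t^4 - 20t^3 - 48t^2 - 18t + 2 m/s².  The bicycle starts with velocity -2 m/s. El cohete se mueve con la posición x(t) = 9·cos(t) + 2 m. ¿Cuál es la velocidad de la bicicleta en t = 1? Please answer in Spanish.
Partiendo de la aceleración a(t) = 150·t^4 - 20·t^3 - 48·t^2 - 18·t + 2, tomamos 1 integral. La integral de la aceleración es la velocidad. Usando v(0) = -2, obtenemos v(t) = 30·t^5 - 5·t^4 - 16·t^3 - 9·t^2 + 2·t - 2. De la ecuación de la velocidad v(t) = 30·t^5 - 5·t^4 - 16·t^3 - 9·t^2 + 2·t - 2, sustituimos t = 1 para obtener v = 0.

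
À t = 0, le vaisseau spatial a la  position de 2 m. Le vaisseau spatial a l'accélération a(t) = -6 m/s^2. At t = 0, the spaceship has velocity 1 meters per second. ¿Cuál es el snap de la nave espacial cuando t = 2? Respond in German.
Um dies zu lösen, müssen wir 2 Ableitungen unserer Gleichung für die Beschleunigung a(t) = -6 nehmen. Durch Ableiten von der Beschleunigung erhalten wir den Ruck: j(t) = 0. Die Ableitung von dem Ruck ergibt den Snap: s(t) = 0. Wir haben den Snap s(t) = 0. Durch Einsetzen von t = 2: s(2) = 0.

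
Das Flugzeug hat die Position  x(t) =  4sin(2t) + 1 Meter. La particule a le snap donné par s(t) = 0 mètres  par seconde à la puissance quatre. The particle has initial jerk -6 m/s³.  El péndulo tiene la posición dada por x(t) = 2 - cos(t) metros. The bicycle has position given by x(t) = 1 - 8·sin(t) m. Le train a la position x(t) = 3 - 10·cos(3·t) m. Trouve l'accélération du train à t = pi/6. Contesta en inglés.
Starting from position x(t) = 3 - 10·cos(3·t), we take 2 derivatives. Taking d/dt of x(t), we find v(t) = 30·sin(3·t). Taking d/dt of v(t), we find a(t) = 90·cos(3·t). We have acceleration a(t) = 90·cos(3·t). Substituting t = pi/6: a(pi/6) = 0.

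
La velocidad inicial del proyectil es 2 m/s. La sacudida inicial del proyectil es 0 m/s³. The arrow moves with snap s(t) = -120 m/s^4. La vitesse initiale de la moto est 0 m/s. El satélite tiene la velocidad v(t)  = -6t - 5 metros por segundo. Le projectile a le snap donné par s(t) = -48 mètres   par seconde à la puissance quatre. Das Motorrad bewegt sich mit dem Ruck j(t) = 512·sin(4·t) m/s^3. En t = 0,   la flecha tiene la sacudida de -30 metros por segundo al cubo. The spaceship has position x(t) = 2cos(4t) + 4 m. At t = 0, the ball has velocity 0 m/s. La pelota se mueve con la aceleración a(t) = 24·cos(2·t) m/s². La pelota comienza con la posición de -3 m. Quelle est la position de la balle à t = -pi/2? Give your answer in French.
Nous devons intégrer notre équation de l'accélération a(t) = 24·cos(2·t) 2 fois. En prenant ∫a(t)dt et en appliquant v(0) = 0, nous trouvons v(t) = 12·sin(2·t). La primitive de la vitesse, avec x(0) = -3, donne la position: x(t) = 3 - 6·cos(2·t). De l'équation de la position x(t) = 3 - 6·cos(2·t), nous substituons t = -pi/2 pour obtenir x = 9.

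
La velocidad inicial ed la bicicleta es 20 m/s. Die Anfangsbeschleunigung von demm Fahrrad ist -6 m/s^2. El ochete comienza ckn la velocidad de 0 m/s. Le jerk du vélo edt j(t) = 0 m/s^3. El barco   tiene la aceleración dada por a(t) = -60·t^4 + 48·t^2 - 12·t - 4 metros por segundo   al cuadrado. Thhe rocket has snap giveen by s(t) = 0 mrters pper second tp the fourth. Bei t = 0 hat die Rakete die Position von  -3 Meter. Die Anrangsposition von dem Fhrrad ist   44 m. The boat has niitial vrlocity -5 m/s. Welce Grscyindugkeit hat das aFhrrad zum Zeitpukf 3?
Um dies zu lösen, müssen wir 2 Stammfunktionen unserer Gleichung für den Ruck j(t) = 0 finden. Die Stammfunktion von dem Ruck, mit a(0) = -6, ergibt die Beschleunigung: a(t) = -6. Die Stammfunktion von der Beschleunigung ist die Geschwindigkeit. Mit v(0) = 20 erhalten wir v(t) = 20 - 6·t. Wir haben die Geschwindigkeit v(t) = 20 - 6·t. Durch Einsetzen von t = 3: v(3) = 2.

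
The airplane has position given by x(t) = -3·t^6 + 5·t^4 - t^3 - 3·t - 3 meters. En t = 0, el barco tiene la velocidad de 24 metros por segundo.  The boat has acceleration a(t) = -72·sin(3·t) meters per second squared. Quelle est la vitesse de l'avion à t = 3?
Nous devons dériver notre équation de la position x(t) = -3·t^6 + 5·t^4 - t^3 - 3·t - 3 1 fois. En dérivant la position, nous obtenons la vitesse: v(t) = -18·t^5 + 20·t^3 - 3·t^2 - 3. En utilisant v(t) = -18·t^5 + 20·t^3 - 3·t^2 - 3 et en substituant t = 3, nous trouvons v = -3864.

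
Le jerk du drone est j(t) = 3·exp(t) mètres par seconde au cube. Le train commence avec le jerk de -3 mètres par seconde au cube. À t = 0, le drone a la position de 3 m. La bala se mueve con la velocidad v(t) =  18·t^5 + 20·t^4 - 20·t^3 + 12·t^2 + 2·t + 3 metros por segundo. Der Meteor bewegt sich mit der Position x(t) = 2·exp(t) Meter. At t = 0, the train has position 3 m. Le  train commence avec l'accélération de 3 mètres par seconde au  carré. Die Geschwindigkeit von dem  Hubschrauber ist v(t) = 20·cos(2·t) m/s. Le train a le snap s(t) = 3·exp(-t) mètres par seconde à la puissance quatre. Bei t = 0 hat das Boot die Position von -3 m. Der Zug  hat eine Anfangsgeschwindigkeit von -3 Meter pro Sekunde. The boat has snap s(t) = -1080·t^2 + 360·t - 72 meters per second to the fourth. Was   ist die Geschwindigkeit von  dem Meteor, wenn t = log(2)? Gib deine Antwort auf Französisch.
Pour résoudre ceci, nous devons prendre 1 dérivée de notre équation de la position x(t) = 2·exp(t). En dérivant la position, nous obtenons la vitesse: v(t) = 2·exp(t). De l'équation de la vitesse v(t) = 2·exp(t), nous substituons t = log(2) pour obtenir v = 4.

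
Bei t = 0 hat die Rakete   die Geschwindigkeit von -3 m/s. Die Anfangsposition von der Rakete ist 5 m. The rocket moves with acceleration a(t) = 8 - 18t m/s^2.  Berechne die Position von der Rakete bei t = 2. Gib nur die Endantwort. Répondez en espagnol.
En t = 2, x = -9.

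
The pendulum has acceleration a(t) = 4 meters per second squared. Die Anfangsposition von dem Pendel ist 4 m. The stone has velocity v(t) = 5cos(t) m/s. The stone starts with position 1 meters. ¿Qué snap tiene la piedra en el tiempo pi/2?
Debemos derivar nuestra ecuación de la velocidad v(t) = 5·cos(t) 3 veces. La derivada de la velocidad da la aceleración: a(t) = -5·sin(t). La derivada de la aceleración da la sacudida: j(t) = -5·cos(t). Derivando la sacudida, obtenemos el snap: s(t) = 5·sin(t). Tenemos el snap s(t) = 5·sin(t). Sustituyendo t = pi/2: s(pi/2) = 5.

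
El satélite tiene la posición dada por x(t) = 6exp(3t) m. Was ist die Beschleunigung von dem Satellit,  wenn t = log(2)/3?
Ausgehend von der Position x(t) = 6·exp(3·t), nehmen wir 2 Ableitungen. Durch Ableiten von der Position erhalten wir die Geschwindigkeit: v(t) = 18·exp(3·t). Die Ableitung von der Geschwindigkeit ergibt die Beschleunigung: a(t) = 54·exp(3·t). Aus der Gleichung für die Beschleunigung a(t) = 54·exp(3·t), setzen wir t = log(2)/3 ein und erhalten a = 108.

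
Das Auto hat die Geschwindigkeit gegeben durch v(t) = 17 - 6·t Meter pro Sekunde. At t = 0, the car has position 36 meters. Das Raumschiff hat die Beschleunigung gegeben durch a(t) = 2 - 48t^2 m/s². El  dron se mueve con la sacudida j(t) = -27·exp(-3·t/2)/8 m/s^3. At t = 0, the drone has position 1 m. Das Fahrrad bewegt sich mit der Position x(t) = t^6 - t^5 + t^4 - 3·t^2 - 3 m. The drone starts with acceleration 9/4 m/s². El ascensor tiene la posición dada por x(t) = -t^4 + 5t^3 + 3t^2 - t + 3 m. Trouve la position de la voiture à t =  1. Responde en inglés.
To solve this, we need to take 1 antiderivative of our velocity equation v(t) = 17 - 6·t. The integral of velocity is position. Using x(0) = 36, we get x(t) = -3·t^2 + 17·t + 36. From the given position equation x(t) = -3·t^2 + 17·t + 36, we substitute t = 1 to get x = 50.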